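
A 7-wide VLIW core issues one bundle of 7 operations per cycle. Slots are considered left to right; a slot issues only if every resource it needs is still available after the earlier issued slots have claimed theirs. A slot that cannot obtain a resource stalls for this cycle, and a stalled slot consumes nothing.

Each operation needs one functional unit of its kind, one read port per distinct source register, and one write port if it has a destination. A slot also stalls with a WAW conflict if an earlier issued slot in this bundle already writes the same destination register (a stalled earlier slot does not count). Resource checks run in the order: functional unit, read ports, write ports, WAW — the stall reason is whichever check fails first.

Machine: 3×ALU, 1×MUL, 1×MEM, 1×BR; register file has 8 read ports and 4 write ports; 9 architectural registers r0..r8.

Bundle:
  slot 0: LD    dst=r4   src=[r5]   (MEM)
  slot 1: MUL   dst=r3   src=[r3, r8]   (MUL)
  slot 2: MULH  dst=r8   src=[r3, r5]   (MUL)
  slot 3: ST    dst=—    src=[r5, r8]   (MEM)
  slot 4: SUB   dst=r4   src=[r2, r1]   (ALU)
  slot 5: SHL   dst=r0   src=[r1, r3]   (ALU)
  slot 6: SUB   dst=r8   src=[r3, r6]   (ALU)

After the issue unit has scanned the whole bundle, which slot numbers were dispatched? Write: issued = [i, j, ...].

issued = [0, 1, 5, 6]

(0) want 1×MEM +1rd +1wr — yes → AL3|MU1|ME0|BR1|rd7|wr3
(1) want 1×MUL +2rd +1wr — yes → AL3|MU0|ME0|BR1|rd5|wr2
(2) want 1×MUL +2rd +1wr — FU → AL3|MU0|ME0|BR1|rd5|wr2
(3) want 1×MEM +2rd +0wr — FU → AL3|MU0|ME0|BR1|rd5|wr2
(4) want 1×ALU +2rd +1wr — WAW → AL3|MU0|ME0|BR1|rd5|wr2
(5) want 1×ALU +2rd +1wr — yes → AL2|MU0|ME0|BR1|rd3|wr1
(6) want 1×ALU +2rd +1wr — yes → AL1|MU0|ME0|BR1|rd1|wr0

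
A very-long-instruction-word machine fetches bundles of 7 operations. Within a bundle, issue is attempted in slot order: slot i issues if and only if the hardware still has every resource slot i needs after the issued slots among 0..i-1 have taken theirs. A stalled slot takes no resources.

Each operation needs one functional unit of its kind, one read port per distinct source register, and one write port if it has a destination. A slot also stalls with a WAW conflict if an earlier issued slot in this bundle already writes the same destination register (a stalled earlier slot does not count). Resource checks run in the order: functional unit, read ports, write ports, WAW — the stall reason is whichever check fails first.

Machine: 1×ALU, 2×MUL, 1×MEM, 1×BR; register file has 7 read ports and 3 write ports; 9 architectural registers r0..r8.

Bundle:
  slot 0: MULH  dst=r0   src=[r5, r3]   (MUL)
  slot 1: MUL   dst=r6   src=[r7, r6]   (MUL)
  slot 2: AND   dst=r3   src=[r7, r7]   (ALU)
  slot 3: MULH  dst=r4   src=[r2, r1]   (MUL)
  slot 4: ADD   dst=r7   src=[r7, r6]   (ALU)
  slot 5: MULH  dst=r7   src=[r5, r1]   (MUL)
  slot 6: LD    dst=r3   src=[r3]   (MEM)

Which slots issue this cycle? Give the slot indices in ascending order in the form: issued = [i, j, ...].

issued = [0, 1, 2]

slot 0 (MUL): ISSUE — free A1,Mu1,Ld1,B1 rp5 wp2
slot 1 (MUL): ISSUE — free A1,Mu0,Ld1,B1 rp3 wp1
slot 2 (ALU): ISSUE — free A0,Mu0,Ld1,B1 rp2 wp0
slot 3 (MUL): stall FU — free A0,Mu0,Ld1,B1 rp2 wp0
slot 4 (ALU): stall FU — free A0,Mu0,Ld1,B1 rp2 wp0
slot 5 (MUL): stall FU — free A0,Mu0,Ld1,B1 rp2 wp0
slot 6 (MEM): stall WR_PORT — free A0,Mu0,Ld1,B1 rp2 wp0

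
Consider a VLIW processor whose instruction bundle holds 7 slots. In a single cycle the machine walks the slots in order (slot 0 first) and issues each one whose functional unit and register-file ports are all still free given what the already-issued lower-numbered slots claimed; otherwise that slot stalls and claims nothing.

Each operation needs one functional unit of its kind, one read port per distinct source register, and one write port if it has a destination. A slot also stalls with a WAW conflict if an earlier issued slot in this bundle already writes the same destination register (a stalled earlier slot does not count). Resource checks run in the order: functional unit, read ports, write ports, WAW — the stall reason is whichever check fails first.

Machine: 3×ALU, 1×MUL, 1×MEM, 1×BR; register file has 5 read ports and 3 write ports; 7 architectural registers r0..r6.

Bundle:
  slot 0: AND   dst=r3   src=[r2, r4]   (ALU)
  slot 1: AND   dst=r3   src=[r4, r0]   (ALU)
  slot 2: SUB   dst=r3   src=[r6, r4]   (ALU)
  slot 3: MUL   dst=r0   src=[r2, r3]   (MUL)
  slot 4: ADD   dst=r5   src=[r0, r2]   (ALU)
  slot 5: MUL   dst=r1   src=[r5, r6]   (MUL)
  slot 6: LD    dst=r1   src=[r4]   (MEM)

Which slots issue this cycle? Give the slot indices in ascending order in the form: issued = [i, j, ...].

(0) want 1×ALU +2rd +1wr — yes → AL2|MU1|ME1|BR1|rd3|wr2
(1) want 1×ALU +2rd +1wr — WAW → AL2|MU1|ME1|BR1|rd3|wr2
(2) want 1×ALU +2rd +1wr — WAW → AL2|MU1|ME1|BR1|rd3|wr2
(3) want 1×MUL +2rd +1wr — yes → AL2|MU0|ME1|BR1|rd1|wr1
(4) want 1×ALU +2rd +1wr — RD_PORT → AL2|MU0|ME1|BR1|rd1|wr1
(5) want 1×MUL +2rd +1wr — FU → AL2|MU0|ME1|BR1|rd1|wr1
(6) want 1×MEM +1rd +1wr — yes → AL2|MU0|ME0|BR1|rd0|wr0

issued = [0, 3, 6]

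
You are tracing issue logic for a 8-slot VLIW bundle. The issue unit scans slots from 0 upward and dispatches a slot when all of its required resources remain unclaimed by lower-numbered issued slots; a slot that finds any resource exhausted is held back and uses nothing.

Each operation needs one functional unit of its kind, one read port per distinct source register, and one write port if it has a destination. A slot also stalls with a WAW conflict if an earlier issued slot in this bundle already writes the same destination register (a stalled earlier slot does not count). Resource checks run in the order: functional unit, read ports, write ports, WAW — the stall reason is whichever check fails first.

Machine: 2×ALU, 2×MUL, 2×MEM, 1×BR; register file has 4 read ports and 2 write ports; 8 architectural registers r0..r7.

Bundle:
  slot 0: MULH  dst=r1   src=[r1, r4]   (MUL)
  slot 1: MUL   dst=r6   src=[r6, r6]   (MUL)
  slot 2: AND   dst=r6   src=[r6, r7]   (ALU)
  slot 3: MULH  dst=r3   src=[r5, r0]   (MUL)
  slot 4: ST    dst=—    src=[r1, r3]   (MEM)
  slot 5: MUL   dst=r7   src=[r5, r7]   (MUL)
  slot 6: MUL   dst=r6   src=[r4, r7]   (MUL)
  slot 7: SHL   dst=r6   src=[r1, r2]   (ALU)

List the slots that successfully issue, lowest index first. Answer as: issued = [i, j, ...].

issued = [0, 1]

[0] MUL needs rd=2 wr=1: ok; after: ALU=2 MUL=1 MEM=2 BR=1, R=2, W=1
[1] MUL needs rd=1 wr=1: ok; after: ALU=2 MUL=0 MEM=2 BR=1, R=1, W=0
[2] ALU needs rd=2 wr=1: RD_PORT; after: ALU=2 MUL=0 MEM=2 BR=1, R=1, W=0
[3] MUL needs rd=2 wr=1: FU; after: ALU=2 MUL=0 MEM=2 BR=1, R=1, W=0
[4] MEM needs rd=2 wr=0: RD_PORT; after: ALU=2 MUL=0 MEM=2 BR=1, R=1, W=0
[5] MUL needs rd=2 wr=1: FU; after: ALU=2 MUL=0 MEM=2 BR=1, R=1, W=0
[6] MUL needs rd=2 wr=1: FU; after: ALU=2 MUL=0 MEM=2 BR=1, R=1, W=0
[7] ALU needs rd=2 wr=1: RD_PORT; after: ALU=2 MUL=0 MEM=2 BR=1, R=1, W=0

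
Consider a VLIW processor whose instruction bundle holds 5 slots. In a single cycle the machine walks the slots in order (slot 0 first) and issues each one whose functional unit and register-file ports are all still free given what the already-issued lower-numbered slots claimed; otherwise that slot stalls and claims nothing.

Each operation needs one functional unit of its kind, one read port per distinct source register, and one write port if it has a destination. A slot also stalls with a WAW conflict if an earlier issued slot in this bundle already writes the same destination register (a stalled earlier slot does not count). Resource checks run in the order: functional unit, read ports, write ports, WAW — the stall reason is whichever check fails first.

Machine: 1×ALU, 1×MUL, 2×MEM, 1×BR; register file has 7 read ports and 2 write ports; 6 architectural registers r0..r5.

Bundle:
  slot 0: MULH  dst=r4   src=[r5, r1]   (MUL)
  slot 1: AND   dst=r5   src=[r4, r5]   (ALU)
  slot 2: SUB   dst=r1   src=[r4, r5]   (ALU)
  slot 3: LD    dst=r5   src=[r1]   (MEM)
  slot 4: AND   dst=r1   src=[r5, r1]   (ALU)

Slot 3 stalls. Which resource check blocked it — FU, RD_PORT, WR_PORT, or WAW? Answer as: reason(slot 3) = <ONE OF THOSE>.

reason(slot 3) = WR_PORT

  0. MUL→r4 ⇒ go  {1A/0Mu/2Ld/1B | 5r 1w}
  1. ALU→r5 ⇒ go  {0A/0Mu/2Ld/1B | 3r 0w}
  2. ALU→r1 ⇒ no(FU)  {0A/0Mu/2Ld/1B | 3r 0w}
  3. MEM→r5 ⇒ no(WR_PORT)  {0A/0Mu/2Ld/1B | 3r 0w}
  4. ALU→r1 ⇒ no(FU)  {0A/0Mu/2Ld/1B | 3r 0w}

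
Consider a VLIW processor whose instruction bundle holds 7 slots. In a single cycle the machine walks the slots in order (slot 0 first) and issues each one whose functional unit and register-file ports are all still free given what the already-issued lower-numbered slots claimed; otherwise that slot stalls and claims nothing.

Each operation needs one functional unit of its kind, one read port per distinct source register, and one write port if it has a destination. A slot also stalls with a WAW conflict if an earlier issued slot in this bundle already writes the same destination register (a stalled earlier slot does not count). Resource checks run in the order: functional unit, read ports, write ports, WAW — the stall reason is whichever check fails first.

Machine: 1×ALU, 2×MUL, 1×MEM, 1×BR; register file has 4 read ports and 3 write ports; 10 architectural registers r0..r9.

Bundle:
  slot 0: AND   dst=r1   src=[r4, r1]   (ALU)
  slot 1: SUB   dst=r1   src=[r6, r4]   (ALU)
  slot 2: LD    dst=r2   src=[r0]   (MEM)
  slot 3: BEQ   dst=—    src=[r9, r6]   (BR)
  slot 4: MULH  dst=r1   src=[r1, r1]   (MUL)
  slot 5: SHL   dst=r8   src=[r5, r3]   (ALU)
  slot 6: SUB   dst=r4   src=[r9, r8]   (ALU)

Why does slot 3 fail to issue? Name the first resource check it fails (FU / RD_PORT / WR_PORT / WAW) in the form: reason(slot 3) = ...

reason(slot 3) = RD_PORT

slot 0 (ALU): ISSUE — free A0,Mu2,Ld1,B1 rp2 wp2
slot 1 (ALU): stall FU — free A0,Mu2,Ld1,B1 rp2 wp2
slot 2 (MEM): ISSUE — free A0,Mu2,Ld0,B1 rp1 wp1
slot 3 (BR): stall RD_PORT — free A0,Mu2,Ld0,B1 rp1 wp1
slot 4 (MUL): stall WAW — free A0,Mu2,Ld0,B1 rp1 wp1
slot 5 (ALU): stall FU — free A0,Mu2,Ld0,B1 rp1 wp1
slot 6 (ALU): stall FU — free A0,Mu2,Ld0,B1 rp1 wp1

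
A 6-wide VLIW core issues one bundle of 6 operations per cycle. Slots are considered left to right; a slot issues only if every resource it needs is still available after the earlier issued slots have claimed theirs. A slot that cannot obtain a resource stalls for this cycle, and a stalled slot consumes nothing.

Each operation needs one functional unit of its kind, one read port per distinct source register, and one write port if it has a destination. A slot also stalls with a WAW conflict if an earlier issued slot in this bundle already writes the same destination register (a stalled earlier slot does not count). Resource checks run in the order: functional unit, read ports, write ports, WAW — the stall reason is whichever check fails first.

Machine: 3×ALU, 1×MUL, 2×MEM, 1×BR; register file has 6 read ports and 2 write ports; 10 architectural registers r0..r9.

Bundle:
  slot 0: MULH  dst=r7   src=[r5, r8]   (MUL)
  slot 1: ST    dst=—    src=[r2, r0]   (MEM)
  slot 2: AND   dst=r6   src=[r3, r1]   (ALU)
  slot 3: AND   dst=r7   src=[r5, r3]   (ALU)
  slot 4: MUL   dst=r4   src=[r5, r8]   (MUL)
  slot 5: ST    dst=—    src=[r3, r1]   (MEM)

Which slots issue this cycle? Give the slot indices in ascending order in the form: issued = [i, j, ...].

#0 MUL src=r5,r8 dispatched  <A:3 Mu:0 Ld:2 B:1 rd:4 wr:1>
#1 MEM src=r2,r0 dispatched  <A:3 Mu:0 Ld:1 B:1 rd:2 wr:1>
#2 ALU src=r3,r1 dispatched  <A:2 Mu:0 Ld:1 B:1 rd:0 wr:0>
#3 ALU src=r5,r3 held:RD_PORT  <A:2 Mu:0 Ld:1 B:1 rd:0 wr:0>
#4 MUL src=r5,r8 held:FU  <A:2 Mu:0 Ld:1 B:1 rd:0 wr:0>
#5 MEM src=r3,r1 held:RD_PORT  <A:2 Mu:0 Ld:1 B:1 rd:0 wr:0>

issued = [0, 1, 2]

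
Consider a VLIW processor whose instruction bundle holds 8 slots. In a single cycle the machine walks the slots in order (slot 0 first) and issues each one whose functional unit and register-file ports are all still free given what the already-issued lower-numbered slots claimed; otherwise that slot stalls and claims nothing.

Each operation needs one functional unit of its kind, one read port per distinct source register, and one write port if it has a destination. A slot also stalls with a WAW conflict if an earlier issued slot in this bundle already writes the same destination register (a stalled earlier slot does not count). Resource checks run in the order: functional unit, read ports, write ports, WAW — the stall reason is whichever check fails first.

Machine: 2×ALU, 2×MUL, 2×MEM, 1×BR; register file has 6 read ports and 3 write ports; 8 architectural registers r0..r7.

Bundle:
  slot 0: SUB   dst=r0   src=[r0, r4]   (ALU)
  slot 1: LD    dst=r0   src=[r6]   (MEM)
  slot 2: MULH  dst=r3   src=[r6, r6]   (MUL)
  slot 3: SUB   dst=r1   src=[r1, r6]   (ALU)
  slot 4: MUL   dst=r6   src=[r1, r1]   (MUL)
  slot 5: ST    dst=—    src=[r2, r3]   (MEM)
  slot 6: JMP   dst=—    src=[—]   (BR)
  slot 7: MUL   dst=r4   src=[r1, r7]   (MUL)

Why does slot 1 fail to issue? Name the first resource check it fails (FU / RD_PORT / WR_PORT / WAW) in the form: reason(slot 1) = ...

reason(slot 1) = WAW

#0 ALU src=r0,r4 dispatched  <A:1 Mu:2 Ld:2 B:1 rd:4 wr:2>
#1 MEM src=r6 held:WAW  <A:1 Mu:2 Ld:2 B:1 rd:4 wr:2>
#2 MUL src=r6,r6 dispatched  <A:1 Mu:1 Ld:2 B:1 rd:3 wr:1>
#3 ALU src=r1,r6 dispatched  <A:0 Mu:1 Ld:2 B:1 rd:1 wr:0>
#4 MUL src=r1,r1 held:WR_PORT  <A:0 Mu:1 Ld:2 B:1 rd:1 wr:0>
#5 MEM src=r2,r3 held:RD_PORT  <A:0 Mu:1 Ld:2 B:1 rd:1 wr:0>
#6 BR src=- dispatched  <A:0 Mu:1 Ld:2 B:0 rd:1 wr:0>
#7 MUL src=r1,r7 held:RD_PORT  <A:0 Mu:1 Ld:2 B:0 rd:1 wr:0>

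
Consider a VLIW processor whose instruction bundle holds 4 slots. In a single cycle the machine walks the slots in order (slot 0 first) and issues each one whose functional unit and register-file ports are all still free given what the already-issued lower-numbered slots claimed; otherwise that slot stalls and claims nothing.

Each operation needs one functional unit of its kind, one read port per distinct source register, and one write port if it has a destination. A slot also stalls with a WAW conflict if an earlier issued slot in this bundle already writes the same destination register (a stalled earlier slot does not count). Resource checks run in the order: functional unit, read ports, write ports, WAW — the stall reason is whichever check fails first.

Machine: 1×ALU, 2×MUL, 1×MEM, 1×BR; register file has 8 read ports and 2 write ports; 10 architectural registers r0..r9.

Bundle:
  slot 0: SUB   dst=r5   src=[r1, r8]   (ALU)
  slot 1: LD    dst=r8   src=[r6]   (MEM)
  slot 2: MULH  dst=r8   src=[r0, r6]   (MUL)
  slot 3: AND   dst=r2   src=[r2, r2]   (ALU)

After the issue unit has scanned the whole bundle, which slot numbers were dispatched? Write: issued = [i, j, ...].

issued = [0, 1]

  0. ALU→r5 ⇒ go  {0A/2Mu/1Ld/1B | 6r 1w}
  1. MEM→r8 ⇒ go  {0A/2Mu/0Ld/1B | 5r 0w}
  2. MUL→r8 ⇒ no(WR_PORT)  {0A/2Mu/0Ld/1B | 5r 0w}
  3. ALU→r2 ⇒ no(FU)  {0A/2Mu/0Ld/1B | 5r 0w}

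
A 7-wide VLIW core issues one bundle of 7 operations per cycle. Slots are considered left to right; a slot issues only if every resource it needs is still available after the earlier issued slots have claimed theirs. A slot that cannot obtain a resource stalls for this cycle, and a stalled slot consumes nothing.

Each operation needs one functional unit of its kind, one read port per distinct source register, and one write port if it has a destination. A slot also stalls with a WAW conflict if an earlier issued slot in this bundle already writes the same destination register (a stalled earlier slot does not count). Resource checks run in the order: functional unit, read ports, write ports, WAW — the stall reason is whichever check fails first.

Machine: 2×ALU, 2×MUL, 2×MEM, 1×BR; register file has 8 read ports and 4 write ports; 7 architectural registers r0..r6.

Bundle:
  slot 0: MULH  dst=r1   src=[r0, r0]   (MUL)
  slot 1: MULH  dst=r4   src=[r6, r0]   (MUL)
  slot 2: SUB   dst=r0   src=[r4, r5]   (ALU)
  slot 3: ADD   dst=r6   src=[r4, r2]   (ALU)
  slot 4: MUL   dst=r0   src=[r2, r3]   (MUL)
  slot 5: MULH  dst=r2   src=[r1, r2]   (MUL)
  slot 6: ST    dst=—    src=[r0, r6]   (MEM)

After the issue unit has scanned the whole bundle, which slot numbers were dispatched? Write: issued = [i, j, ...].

issued = [0, 1, 2, 3]

  0. MUL→r1 ⇒ go  {2A/1Mu/2Ld/1B | 7r 3w}
  1. MUL→r4 ⇒ go  {2A/0Mu/2Ld/1B | 5r 2w}
  2. ALU→r0 ⇒ go  {1A/0Mu/2Ld/1B | 3r 1w}
  3. ALU→r6 ⇒ go  {0A/0Mu/2Ld/1B | 1r 0w}
  4. MUL→r0 ⇒ no(FU)  {0A/0Mu/2Ld/1B | 1r 0w}
  5. MUL→r2 ⇒ no(FU)  {0A/0Mu/2Ld/1B | 1r 0w}
  6. MEM ⇒ no(RD_PORT)  {0A/0Mu/2Ld/1B | 1r 0w}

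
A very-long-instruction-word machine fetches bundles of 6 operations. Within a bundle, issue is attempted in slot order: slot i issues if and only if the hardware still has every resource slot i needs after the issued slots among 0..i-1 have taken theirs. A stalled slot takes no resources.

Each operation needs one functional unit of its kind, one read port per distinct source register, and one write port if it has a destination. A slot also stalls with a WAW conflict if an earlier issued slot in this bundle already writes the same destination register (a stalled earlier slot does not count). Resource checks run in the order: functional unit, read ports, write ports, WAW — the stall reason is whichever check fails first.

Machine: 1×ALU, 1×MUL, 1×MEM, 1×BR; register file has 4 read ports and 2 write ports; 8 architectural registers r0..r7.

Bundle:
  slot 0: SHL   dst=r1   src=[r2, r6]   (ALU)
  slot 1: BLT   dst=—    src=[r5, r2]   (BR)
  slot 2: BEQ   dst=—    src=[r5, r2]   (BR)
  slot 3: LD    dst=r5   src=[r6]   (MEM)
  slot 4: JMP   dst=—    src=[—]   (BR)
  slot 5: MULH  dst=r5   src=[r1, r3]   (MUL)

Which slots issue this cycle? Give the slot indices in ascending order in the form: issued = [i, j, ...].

slot 0 (ALU): ISSUE — free A0,Mu1,Ld1,B1 rp2 wp1
slot 1 (BR): ISSUE — free A0,Mu1,Ld1,B0 rp0 wp1
slot 2 (BR): stall FU — free A0,Mu1,Ld1,B0 rp0 wp1
slot 3 (MEM): stall RD_PORT — free A0,Mu1,Ld1,B0 rp0 wp1
slot 4 (BR): stall FU — free A0,Mu1,Ld1,B0 rp0 wp1
slot 5 (MUL): stall RD_PORT — free A0,Mu1,Ld1,B0 rp0 wp1

issued = [0, 1]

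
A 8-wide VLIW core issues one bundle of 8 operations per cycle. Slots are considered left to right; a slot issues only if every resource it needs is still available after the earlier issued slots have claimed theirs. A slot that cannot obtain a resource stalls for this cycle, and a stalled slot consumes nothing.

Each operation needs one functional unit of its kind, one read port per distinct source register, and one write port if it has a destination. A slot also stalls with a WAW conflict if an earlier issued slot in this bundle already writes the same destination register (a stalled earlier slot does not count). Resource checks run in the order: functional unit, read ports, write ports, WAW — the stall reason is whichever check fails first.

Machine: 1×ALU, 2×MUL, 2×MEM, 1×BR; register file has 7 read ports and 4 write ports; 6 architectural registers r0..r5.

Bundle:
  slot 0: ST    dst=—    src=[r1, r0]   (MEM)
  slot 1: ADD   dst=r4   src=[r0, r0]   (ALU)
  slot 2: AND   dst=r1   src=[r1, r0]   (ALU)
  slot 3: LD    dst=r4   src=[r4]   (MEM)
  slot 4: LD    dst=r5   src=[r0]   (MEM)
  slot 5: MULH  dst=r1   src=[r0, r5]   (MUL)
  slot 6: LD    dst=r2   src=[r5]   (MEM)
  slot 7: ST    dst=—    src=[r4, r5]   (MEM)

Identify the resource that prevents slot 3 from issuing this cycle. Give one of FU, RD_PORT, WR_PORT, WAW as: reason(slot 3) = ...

[0] MEM needs rd=2 wr=0: ok; after: ALU=1 MUL=2 MEM=1 BR=1, R=5, W=4
[1] ALU needs rd=1 wr=1: ok; after: ALU=0 MUL=2 MEM=1 BR=1, R=4, W=3
[2] ALU needs rd=2 wr=1: FU; after: ALU=0 MUL=2 MEM=1 BR=1, R=4, W=3
[3] MEM needs rd=1 wr=1: WAW; after: ALU=0 MUL=2 MEM=1 BR=1, R=4, W=3
[4] MEM needs rd=1 wr=1: ok; after: ALU=0 MUL=2 MEM=0 BR=1, R=3, W=2
[5] MUL needs rd=2 wr=1: ok; after: ALU=0 MUL=1 MEM=0 BR=1, R=1, W=1
[6] MEM needs rd=1 wr=1: FU; after: ALU=0 MUL=1 MEM=0 BR=1, R=1, W=1
[7] MEM needs rd=2 wr=0: FU; after: ALU=0 MUL=1 MEM=0 BR=1, R=1, W=1

reason(slot 3) = WAW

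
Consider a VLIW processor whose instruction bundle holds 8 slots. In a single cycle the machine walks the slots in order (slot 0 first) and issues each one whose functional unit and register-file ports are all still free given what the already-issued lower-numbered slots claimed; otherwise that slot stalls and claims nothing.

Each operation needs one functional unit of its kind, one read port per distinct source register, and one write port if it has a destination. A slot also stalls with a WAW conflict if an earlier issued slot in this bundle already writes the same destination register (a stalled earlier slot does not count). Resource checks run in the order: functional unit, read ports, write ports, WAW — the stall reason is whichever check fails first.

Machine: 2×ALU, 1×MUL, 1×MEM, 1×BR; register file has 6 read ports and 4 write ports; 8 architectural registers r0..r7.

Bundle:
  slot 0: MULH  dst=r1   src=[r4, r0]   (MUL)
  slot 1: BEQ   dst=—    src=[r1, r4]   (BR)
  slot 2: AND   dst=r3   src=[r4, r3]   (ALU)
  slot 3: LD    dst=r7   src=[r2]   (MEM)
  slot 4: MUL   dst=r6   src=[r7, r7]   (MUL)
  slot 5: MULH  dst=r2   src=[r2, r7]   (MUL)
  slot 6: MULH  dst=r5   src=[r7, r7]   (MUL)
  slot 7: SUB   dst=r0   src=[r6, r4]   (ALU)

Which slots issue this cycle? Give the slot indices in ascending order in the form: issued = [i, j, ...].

slot 0 (MUL): ISSUE — free A2,Mu0,Ld1,B1 rp4 wp3
slot 1 (BR): ISSUE — free A2,Mu0,Ld1,B0 rp2 wp3
slot 2 (ALU): ISSUE — free A1,Mu0,Ld1,B0 rp0 wp2
slot 3 (MEM): stall RD_PORT — free A1,Mu0,Ld1,B0 rp0 wp2
slot 4 (MUL): stall FU — free A1,Mu0,Ld1,B0 rp0 wp2
slot 5 (MUL): stall FU — free A1,Mu0,Ld1,B0 rp0 wp2
slot 6 (MUL): stall FU — free A1,Mu0,Ld1,B0 rp0 wp2
slot 7 (ALU): stall RD_PORT — free A1,Mu0,Ld1,B0 rp0 wp2

issued = [0, 1, 2]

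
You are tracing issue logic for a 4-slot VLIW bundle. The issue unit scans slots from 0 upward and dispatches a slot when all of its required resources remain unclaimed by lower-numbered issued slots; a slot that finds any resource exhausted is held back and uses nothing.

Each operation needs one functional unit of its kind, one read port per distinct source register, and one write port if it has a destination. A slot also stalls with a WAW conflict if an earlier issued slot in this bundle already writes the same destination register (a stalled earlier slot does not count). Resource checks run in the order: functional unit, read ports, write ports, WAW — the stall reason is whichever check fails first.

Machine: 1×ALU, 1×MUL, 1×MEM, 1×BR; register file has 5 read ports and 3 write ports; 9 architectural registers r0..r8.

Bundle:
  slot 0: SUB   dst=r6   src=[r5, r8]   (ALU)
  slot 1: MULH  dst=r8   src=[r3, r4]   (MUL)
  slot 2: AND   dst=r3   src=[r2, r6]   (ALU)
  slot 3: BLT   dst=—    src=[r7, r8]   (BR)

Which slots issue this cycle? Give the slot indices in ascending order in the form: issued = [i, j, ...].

(0) want 1×ALU +2rd +1wr — yes → AL0|MU1|ME1|BR1|rd3|wr2
(1) want 1×MUL +2rd +1wr — yes → AL0|MU0|ME1|BR1|rd1|wr1
(2) want 1×ALU +2rd +1wr — FU → AL0|MU0|ME1|BR1|rd1|wr1
(3) want 1×BR +2rd +0wr — RD_PORT → AL0|MU0|ME1|BR1|rd1|wr1

issued = [0, 1]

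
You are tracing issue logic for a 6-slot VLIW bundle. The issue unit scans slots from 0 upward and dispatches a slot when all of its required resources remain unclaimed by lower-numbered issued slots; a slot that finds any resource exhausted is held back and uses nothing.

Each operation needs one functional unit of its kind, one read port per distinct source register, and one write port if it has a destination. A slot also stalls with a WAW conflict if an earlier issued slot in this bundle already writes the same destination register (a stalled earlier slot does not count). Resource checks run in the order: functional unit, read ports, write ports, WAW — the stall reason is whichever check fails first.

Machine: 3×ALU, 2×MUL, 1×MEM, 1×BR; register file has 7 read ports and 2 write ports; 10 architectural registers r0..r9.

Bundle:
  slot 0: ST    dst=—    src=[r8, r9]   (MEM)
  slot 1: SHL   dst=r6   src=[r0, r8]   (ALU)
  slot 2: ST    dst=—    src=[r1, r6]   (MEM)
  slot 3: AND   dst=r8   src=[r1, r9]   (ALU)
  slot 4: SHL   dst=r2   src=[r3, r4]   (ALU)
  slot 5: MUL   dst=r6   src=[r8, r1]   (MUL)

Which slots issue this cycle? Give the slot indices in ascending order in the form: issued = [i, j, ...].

issued = [0, 1, 3]

[0] MEM needs rd=2 wr=0: ok; after: ALU=3 MUL=2 MEM=0 BR=1, R=5, W=2
[1] ALU needs rd=2 wr=1: ok; after: ALU=2 MUL=2 MEM=0 BR=1, R=3, W=1
[2] MEM needs rd=2 wr=0: FU; after: ALU=2 MUL=2 MEM=0 BR=1, R=3, W=1
[3] ALU needs rd=2 wr=1: ok; after: ALU=1 MUL=2 MEM=0 BR=1, R=1, W=0
[4] ALU needs rd=2 wr=1: RD_PORT; after: ALU=1 MUL=2 MEM=0 BR=1, R=1, W=0
[5] MUL needs rd=2 wr=1: RD_PORT; after: ALU=1 MUL=2 MEM=0 BR=1, R=1, W=0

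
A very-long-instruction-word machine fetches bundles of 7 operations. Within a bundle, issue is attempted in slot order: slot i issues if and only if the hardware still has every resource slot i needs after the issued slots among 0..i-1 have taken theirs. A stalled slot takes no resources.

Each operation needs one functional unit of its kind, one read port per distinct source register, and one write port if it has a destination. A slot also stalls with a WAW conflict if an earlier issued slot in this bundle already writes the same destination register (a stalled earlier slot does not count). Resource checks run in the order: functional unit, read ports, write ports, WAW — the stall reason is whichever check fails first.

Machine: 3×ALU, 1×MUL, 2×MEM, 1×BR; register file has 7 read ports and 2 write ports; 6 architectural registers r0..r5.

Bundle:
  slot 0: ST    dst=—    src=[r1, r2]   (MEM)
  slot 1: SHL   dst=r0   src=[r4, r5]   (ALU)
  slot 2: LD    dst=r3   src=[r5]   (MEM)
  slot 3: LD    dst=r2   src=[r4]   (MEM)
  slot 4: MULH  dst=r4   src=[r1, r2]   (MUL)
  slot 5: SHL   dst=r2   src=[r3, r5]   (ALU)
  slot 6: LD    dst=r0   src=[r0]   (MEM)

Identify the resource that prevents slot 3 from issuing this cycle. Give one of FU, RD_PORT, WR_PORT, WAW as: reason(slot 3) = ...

reason(slot 3) = FU

(0) want 1×MEM +2rd +0wr — yes → AL3|MU1|ME1|BR1|rd5|wr2
(1) want 1×ALU +2rd +1wr — yes → AL2|MU1|ME1|BR1|rd3|wr1
(2) want 1×MEM +1rd +1wr — yes → AL2|MU1|ME0|BR1|rd2|wr0
(3) want 1×MEM +1rd +1wr — FU → AL2|MU1|ME0|BR1|rd2|wr0
(4) want 1×MUL +2rd +1wr — WR_PORT → AL2|MU1|ME0|BR1|rd2|wr0
(5) want 1×ALU +2rd +1wr — WR_PORT → AL2|MU1|ME0|BR1|rd2|wr0
(6) want 1×MEM +1rd +1wr — FU → AL2|MU1|ME0|BR1|rd2|wr0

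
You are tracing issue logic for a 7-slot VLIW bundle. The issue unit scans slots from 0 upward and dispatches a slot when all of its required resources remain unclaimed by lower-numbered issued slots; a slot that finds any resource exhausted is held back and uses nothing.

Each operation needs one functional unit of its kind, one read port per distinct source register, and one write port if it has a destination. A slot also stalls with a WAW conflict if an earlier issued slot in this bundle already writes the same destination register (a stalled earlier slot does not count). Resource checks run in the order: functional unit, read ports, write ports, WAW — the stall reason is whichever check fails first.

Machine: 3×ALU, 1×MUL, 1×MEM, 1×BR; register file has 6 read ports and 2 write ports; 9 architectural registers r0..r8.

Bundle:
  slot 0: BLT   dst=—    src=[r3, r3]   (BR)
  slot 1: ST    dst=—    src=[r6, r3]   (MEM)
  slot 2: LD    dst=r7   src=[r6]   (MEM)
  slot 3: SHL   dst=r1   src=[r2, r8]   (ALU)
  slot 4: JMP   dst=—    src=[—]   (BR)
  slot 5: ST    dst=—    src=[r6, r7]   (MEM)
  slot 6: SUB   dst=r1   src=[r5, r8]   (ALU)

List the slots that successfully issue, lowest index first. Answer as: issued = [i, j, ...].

issued = [0, 1, 3]

  0. BR ⇒ go  {3A/1Mu/1Ld/0B | 5r 2w}
  1. MEM ⇒ go  {3A/1Mu/0Ld/0B | 3r 2w}
  2. MEM→r7 ⇒ no(FU)  {3A/1Mu/0Ld/0B | 3r 2w}
  3. ALU→r1 ⇒ go  {2A/1Mu/0Ld/0B | 1r 1w}
  4. BR ⇒ no(FU)  {2A/1Mu/0Ld/0B | 1r 1w}
  5. MEM ⇒ no(FU)  {2A/1Mu/0Ld/0B | 1r 1w}
  6. ALU→r1 ⇒ no(RD_PORT)  {2A/1Mu/0Ld/0B | 1r 1w}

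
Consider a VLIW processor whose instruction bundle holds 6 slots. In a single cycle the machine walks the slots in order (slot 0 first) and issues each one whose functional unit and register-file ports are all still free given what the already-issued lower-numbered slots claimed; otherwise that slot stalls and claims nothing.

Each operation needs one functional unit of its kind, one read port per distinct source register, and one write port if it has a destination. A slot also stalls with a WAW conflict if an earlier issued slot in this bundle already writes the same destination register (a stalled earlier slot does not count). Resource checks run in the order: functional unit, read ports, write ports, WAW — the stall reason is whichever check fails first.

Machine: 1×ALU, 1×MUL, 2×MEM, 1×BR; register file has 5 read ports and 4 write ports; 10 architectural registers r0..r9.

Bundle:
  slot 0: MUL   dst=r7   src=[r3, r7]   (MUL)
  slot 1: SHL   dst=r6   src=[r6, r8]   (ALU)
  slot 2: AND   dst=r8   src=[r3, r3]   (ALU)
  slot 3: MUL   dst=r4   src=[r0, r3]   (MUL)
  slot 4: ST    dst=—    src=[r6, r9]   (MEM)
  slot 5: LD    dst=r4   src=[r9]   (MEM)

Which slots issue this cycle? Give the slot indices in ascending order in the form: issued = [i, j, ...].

(0) want 1×MUL +2rd +1wr — yes → AL1|MU0|ME2|BR1|rd3|wr3
(1) want 1×ALU +2rd +1wr — yes → AL0|MU0|ME2|BR1|rd1|wr2
(2) want 1×ALU +1rd +1wr — FU → AL0|MU0|ME2|BR1|rd1|wr2
(3) want 1×MUL +2rd +1wr — FU → AL0|MU0|ME2|BR1|rd1|wr2
(4) want 1×MEM +2rd +0wr — RD_PORT → AL0|MU0|ME2|BR1|rd1|wr2
(5) want 1×MEM +1rd +1wr — yes → AL0|MU0|ME1|BR1|rd0|wr1

issued = [0, 1, 5]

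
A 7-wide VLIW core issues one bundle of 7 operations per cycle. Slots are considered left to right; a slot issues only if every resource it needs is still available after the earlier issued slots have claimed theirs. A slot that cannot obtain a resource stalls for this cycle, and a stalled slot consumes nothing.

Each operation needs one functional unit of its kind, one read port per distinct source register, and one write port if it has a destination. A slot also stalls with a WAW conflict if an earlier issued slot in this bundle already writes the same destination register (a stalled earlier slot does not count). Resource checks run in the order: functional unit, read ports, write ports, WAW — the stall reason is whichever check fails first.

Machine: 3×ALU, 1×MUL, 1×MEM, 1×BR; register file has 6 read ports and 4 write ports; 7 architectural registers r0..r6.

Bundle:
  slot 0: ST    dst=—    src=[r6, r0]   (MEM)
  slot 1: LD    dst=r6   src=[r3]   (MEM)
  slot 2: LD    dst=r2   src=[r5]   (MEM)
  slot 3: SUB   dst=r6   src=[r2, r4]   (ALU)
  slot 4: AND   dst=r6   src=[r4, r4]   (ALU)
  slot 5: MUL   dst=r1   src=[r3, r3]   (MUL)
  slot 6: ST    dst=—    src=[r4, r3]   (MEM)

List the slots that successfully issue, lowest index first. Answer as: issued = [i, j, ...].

issued = [0, 3, 5]

slot 0 (MEM): ISSUE — free A3,Mu1,Ld0,B1 rp4 wp4
slot 1 (MEM): stall FU — free A3,Mu1,Ld0,B1 rp4 wp4
slot 2 (MEM): stall FU — free A3,Mu1,Ld0,B1 rp4 wp4
slot 3 (ALU): ISSUE — free A2,Mu1,Ld0,B1 rp2 wp3
slot 4 (ALU): stall WAW — free A2,Mu1,Ld0,B1 rp2 wp3
slot 5 (MUL): ISSUE — free A2,Mu0,Ld0,B1 rp1 wp2
slot 6 (MEM): stall FU — free A2,Mu0,Ld0,B1 rp1 wp2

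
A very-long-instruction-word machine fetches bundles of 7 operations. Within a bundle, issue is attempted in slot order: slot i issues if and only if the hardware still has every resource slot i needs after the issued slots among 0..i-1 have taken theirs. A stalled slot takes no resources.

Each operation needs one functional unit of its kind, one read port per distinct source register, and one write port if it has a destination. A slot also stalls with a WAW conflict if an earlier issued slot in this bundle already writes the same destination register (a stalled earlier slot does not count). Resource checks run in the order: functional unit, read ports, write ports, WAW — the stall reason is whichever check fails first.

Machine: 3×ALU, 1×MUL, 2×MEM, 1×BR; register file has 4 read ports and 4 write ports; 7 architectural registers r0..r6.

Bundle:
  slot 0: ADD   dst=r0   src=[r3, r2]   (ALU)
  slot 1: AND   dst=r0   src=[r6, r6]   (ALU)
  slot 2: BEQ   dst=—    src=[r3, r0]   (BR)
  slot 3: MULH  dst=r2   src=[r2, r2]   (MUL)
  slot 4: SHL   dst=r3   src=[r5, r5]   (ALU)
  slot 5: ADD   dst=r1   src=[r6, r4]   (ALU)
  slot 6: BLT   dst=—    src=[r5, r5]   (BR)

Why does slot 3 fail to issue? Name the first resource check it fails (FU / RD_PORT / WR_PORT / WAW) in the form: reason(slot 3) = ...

slot 0 (ALU): ISSUE — free A2,Mu1,Ld2,B1 rp2 wp3
slot 1 (ALU): stall WAW — free A2,Mu1,Ld2,B1 rp2 wp3
slot 2 (BR): ISSUE — free A2,Mu1,Ld2,B0 rp0 wp3
slot 3 (MUL): stall RD_PORT — free A2,Mu1,Ld2,B0 rp0 wp3
slot 4 (ALU): stall RD_PORT — free A2,Mu1,Ld2,B0 rp0 wp3
slot 5 (ALU): stall RD_PORT — free A2,Mu1,Ld2,B0 rp0 wp3
slot 6 (BR): stall FU — free A2,Mu1,Ld2,B0 rp0 wp3

reason(slot 3) = RD_PORT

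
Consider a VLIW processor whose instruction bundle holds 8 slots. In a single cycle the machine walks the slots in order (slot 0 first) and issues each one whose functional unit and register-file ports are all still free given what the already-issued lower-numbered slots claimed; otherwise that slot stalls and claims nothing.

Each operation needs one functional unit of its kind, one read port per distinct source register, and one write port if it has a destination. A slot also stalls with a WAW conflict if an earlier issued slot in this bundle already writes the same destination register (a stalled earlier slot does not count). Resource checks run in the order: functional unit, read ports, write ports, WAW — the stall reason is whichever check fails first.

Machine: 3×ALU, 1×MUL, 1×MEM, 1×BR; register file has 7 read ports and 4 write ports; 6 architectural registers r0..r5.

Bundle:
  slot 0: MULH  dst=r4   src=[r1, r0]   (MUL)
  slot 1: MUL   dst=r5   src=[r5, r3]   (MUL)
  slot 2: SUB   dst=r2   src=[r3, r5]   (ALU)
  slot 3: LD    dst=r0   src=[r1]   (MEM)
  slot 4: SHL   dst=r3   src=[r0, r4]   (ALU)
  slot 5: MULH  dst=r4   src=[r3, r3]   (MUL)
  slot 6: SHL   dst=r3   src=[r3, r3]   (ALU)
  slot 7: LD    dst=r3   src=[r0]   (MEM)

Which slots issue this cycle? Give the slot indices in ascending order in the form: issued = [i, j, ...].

(0) want 1×MUL +2rd +1wr — yes → AL3|MU0|ME1|BR1|rd5|wr3
(1) want 1×MUL +2rd +1wr — FU → AL3|MU0|ME1|BR1|rd5|wr3
(2) want 1×ALU +2rd +1wr — yes → AL2|MU0|ME1|BR1|rd3|wr2
(3) want 1×MEM +1rd +1wr — yes → AL2|MU0|ME0|BR1|rd2|wr1
(4) want 1×ALU +2rd +1wr — yes → AL1|MU0|ME0|BR1|rd0|wr0
(5) want 1×MUL +1rd +1wr — FU → AL1|MU0|ME0|BR1|rd0|wr0
(6) want 1×ALU +1rd +1wr — RD_PORT → AL1|MU0|ME0|BR1|rd0|wr0
(7) want 1×MEM +1rd +1wr — FU → AL1|MU0|ME0|BR1|rd0|wr0

issued = [0, 2, 3, 4]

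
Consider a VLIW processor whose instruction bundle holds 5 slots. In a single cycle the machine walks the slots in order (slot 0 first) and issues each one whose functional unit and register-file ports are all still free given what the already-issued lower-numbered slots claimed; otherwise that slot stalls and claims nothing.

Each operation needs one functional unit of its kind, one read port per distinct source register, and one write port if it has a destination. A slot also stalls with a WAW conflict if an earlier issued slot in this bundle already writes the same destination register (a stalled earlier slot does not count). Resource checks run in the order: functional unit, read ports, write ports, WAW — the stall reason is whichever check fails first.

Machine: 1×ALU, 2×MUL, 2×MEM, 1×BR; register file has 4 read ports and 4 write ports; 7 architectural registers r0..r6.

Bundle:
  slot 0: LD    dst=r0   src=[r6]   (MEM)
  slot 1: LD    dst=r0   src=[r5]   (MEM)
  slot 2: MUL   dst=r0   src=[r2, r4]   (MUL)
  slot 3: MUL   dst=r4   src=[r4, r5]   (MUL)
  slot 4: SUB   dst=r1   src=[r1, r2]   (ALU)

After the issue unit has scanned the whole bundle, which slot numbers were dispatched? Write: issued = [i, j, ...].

slot 0 (MEM): ISSUE — free A1,Mu2,Ld1,B1 rp3 wp3
slot 1 (MEM): stall WAW — free A1,Mu2,Ld1,B1 rp3 wp3
slot 2 (MUL): stall WAW — free A1,Mu2,Ld1,B1 rp3 wp3
slot 3 (MUL): ISSUE — free A1,Mu1,Ld1,B1 rp1 wp2
slot 4 (ALU): stall RD_PORT — free A1,Mu1,Ld1,B1 rp1 wp2

issued = [0, 3]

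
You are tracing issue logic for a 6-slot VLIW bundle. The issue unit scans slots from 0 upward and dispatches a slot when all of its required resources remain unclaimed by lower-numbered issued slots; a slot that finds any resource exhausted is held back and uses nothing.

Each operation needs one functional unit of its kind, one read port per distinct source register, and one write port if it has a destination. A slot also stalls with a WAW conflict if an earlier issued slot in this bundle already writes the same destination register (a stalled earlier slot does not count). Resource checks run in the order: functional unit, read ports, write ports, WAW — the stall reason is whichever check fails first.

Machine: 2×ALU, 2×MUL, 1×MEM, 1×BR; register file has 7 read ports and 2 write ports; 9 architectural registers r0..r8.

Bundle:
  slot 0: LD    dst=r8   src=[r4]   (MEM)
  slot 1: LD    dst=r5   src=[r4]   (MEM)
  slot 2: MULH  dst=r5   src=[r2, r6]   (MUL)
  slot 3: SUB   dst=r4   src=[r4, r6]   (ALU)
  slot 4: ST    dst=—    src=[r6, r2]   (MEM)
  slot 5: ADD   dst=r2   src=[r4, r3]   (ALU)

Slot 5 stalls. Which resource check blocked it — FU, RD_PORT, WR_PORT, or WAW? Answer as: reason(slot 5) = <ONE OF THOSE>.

(0) want 1×MEM +1rd +1wr — yes → AL2|MU2|ME0|BR1|rd6|wr1
(1) want 1×MEM +1rd +1wr — FU → AL2|MU2|ME0|BR1|rd6|wr1
(2) want 1×MUL +2rd +1wr — yes → AL2|MU1|ME0|BR1|rd4|wr0
(3) want 1×ALU +2rd +1wr — WR_PORT → AL2|MU1|ME0|BR1|rd4|wr0
(4) want 1×MEM +2rd +0wr — FU → AL2|MU1|ME0|BR1|rd4|wr0
(5) want 1×ALU +2rd +1wr — WR_PORT → AL2|MU1|ME0|BR1|rd4|wr0

reason(slot 5) = WR_PORT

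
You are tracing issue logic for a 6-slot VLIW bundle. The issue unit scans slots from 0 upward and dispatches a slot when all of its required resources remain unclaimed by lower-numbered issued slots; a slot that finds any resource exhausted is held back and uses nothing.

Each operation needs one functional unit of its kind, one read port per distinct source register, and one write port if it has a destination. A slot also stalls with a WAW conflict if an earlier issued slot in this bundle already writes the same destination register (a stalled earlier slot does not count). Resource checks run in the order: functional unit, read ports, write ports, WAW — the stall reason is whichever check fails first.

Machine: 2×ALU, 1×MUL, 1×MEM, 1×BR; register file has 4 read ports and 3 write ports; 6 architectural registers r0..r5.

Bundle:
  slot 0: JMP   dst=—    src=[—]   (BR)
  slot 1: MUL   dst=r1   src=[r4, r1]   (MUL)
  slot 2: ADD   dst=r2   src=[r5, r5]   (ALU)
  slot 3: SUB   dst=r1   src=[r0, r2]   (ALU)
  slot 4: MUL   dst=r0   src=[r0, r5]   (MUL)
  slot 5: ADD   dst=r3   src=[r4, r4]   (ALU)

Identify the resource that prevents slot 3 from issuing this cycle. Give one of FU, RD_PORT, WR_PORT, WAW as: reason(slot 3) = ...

reason(slot 3) = RD_PORT

slot 0 (BR): ISSUE — free A2,Mu1,Ld1,B0 rp4 wp3
slot 1 (MUL): ISSUE — free A2,Mu0,Ld1,B0 rp2 wp2
slot 2 (ALU): ISSUE — free A1,Mu0,Ld1,B0 rp1 wp1
slot 3 (ALU): stall RD_PORT — free A1,Mu0,Ld1,B0 rp1 wp1
slot 4 (MUL): stall FU — free A1,Mu0,Ld1,B0 rp1 wp1
slot 5 (ALU): ISSUE — free A0,Mu0,Ld1,B0 rp0 wp0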